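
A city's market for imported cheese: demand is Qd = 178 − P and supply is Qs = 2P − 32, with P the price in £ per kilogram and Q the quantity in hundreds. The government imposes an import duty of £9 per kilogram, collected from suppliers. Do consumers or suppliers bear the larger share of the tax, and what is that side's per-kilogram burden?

Consumers bear the larger share: £6 per kilogram.

Without the tax, 178 − P = 2P − 32 gives 3P = 210, so P* = £70 and Q* = 108.
With the tax collected from suppliers, supply shifts: Qs = 2(P − 9) − 32.
Solving gives Q = 102 with consumers paying £76 and suppliers receiving £67 (the £9 wedge).
Per-kilogram burden: consumers £6, suppliers £3.
Consumers take the larger share because demand is less price-elastic here (demand slope 1 vs supply slope 2).
The less price-elastic side of the market bears the larger share of a per-unit tax.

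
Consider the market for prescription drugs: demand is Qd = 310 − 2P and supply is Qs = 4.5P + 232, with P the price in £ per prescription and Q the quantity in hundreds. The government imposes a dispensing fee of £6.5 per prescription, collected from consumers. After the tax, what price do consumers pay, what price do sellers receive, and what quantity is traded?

Consumers pay £16.5; sellers receive £10; quantity = 277.

Without the tax, 310 − 2P = 4.5P + 232 gives 6.5P = 78, so P* = £12 and Q* = 286.
With the tax collected from consumers, demand (in seller-price terms) shifts: Qd = 310 − 2(P + 6.5).
New equilibrium: consumers pay £16.5, sellers receive £10, Q = 277. (Wedge: Pb − Ps = 6.5.)
The less price-elastic side of the market bears the larger share of a per-unit tax.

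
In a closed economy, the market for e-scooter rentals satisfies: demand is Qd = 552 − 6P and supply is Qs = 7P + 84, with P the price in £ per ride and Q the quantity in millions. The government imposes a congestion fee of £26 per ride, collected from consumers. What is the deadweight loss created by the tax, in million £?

Before the tax: set 552 − 6P = 7P + 84 → P* = £36, Q* = 336.
With the tax collected from consumers, demand (in seller-price terms) shifts: Qd = 552 − 6(P + 26).
Solving gives Q = 252 with consumers paying £50 and sellers receiving £24 (the £26 wedge).
Quantity falls by |ΔQ| = |336 − 252| = 84.
DWL = ½ · t · |ΔQ| = ½ · 26 · 84 = £1092.

Deadweight loss = £1092 million.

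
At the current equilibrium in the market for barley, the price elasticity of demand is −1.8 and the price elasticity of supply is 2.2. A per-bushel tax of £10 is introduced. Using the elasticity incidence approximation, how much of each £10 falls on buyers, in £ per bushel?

Incidence ratio: buyers' share ≈ εs / (εs + |εd|) = 2.2 / (2.2 + 1.8) = 0.55.
So buyers bear ≈ 0.55 × £10 = £5.5; suppliers bear £4.5.

Buyers bear ≈ £5.5 per bushel.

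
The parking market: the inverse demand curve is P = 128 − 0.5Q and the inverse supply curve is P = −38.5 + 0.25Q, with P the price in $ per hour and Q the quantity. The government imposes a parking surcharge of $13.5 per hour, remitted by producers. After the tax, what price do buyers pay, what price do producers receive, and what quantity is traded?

Inverting to Q(P) form: Qd = 256 − 2P; Qs = 4P + 154.
Before the tax: set 256 − 2P = 4P + 154 → P* = $17, Q* = 222.
With the tax collected from producers, supply shifts: Qs = 4(P − 13.5) + 154.
New equilibrium: buyers pay $26, producers receive $12.5, Q = 204. (Wedge: Pb − Ps = 13.5.)
The less price-elastic side of the market bears the larger share of a per-unit tax.

Buyers pay $26; producers receive $12.5; quantity = 204.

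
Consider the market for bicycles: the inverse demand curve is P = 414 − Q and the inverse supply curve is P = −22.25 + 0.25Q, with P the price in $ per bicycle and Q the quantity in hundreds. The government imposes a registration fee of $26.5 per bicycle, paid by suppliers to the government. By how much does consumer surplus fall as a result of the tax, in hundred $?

Consumer surplus falls by $7174.08 hundred.

Inverting to Q(P) form: Qd = 414 − P; Qs = 4P + 89.
Without the tax, 414 − P = 4P + 89 gives 5P = 325, so P* = $65 and Q* = 349.
With the tax collected from suppliers, supply shifts: Qs = 4(P − 26.5) + 89.
New equilibrium: buyers pay $86.2, suppliers receive $59.7, Q = 327.8. (Wedge: Pb − Ps = 26.5.)
ΔCS is the trapezoid between Q = 327.8 and Q = 349 of height $21.2: ½ · (349 + 327.8) · 21.2 = $7174.08.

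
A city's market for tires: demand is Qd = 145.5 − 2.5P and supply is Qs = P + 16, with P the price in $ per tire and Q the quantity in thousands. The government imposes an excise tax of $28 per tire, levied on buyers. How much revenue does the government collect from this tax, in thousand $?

Tax revenue = $924 thousand.

Before the tax: set 145.5 − 2.5P = P + 16 → P* = $37, Q* = 53.
With the tax collected from buyers, demand (in seller-price terms) shifts: Qd = 145.5 − 2.5(P + 28).
New equilibrium: buyers pay $45, sellers receive $17, Q = 33. (Wedge: Pb − Ps = 28.)
Revenue = t · Q = 28 · 33 = $924.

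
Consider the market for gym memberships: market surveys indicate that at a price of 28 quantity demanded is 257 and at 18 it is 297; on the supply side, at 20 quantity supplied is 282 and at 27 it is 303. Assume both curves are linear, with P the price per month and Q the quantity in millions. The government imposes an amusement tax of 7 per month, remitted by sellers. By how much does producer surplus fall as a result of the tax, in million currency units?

Demand slope: (297 − 257)/(18 − 28) = -4, so Qd = 369 − 4P.
Supply slope: (303 − 282)/(27 − 20) = 3, so Qs = 3P + 222.
Without the tax, 369 − 4P = 3P + 222 gives 7P = 147, so P* = 21 and Q* = 285.
With the tax collected from sellers, supply shifts: Qs = 3(P − 7) + 222.
Solving gives Q = 273 with buyers paying 24 and sellers receiving 17 (the 7 wedge).
ΔPS is the trapezoid between Q = 273 and Q = 285 of height 4: ½ · (285 + 273) · 4 = 1116.

Producer surplus falls by 1116 million.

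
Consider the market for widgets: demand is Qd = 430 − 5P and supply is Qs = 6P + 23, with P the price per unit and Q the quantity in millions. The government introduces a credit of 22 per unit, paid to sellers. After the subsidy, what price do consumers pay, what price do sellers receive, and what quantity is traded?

Consumers pay 25; sellers receive 47; quantity = 305.

Without the subsidy, 430 − 5P = 6P + 23 gives 11P = 407, so P* = 37 and Q* = 245.
With a per-unit subsidy paid to sellers, each receives P + 22 per unit sold, so supply becomes Qs = 6(P + 22) + 23.
New equilibrium: consumers pay 25, sellers receive 47, Q = 305. (Wedge: Pb − Ps = −22.)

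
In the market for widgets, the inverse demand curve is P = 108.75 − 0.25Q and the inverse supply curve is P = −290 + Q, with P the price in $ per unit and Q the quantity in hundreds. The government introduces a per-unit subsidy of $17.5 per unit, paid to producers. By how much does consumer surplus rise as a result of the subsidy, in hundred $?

Rewrite in direct form: Qd = 435 − 4P and Qs = P + 290.
Without the subsidy, 435 − 4P = P + 290 gives 5P = 145, so P* = $29 and Q* = 319.
With a per-unit subsidy paid to producers, each receives P + 17.5 per unit sold, so supply becomes Qs = (P + 17.5) + 290.
Solving gives Q = 333 with consumers paying $25.5 and producers receiving $43 (the $17.5 wedge).
ΔCS is the trapezoid between Q = 333 and Q = 319 of height $3.5: ½ · (319 + 333) · 3.5 = $1141.

Consumer surplus rises by $1141 hundred.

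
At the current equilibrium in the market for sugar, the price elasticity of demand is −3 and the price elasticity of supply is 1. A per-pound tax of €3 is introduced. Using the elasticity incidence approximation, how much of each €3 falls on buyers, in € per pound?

Incidence ratio: buyers' share ≈ εs / (εs + |εd|) = 1 / (1 + 3) = 0.25.
So buyers bear ≈ 0.25 × €3 = €0.75; suppliers bear €2.25.

Buyers bear ≈ €0.75 per pound.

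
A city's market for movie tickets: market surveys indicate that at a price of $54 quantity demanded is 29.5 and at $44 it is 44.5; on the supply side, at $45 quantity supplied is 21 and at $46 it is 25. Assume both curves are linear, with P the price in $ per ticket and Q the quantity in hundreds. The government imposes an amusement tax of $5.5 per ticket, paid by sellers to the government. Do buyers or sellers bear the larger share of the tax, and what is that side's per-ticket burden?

Buyers bear the larger share: $4 per ticket.

Demand slope: (44.5 − 29.5)/(44 − 54) = -1.5, so Qd = 110.5 − 1.5P.
Supply slope: (25 − 21)/(46 − 45) = 4, so Qs = 4P − 159.
Before the tax: set 110.5 − 1.5P = 4P − 159 → P* = $49, Q* = 37.
With the tax collected from sellers, supply shifts: Qs = 4(P − 5.5) − 159.
New equilibrium: buyers pay $53, sellers receive $47.5, Q = 31. (Wedge: Pb − Ps = 5.5.)
Per-ticket burden: buyers $4, sellers $1.5.
Buyers take the larger share because demand is less price-elastic here (demand slope 1.5 vs supply slope 4).
The less price-elastic side of the market bears the larger share of a per-unit tax.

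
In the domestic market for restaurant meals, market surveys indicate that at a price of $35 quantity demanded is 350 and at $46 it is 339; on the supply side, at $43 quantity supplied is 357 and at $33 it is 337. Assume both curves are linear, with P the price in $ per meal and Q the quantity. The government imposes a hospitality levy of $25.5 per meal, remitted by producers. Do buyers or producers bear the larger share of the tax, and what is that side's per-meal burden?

Buyers bear the larger share: $17 per meal.

Demand slope: (339 − 350)/(46 − 35) = -1, so Qd = 385 − P.
Supply slope: (337 − 357)/(33 − 43) = 2, so Qs = 2P + 271.
Without the tax, 385 − P = 2P + 271 gives 3P = 114, so P* = $38 and Q* = 347.
With the tax collected from producers, supply shifts: Qs = 2(P − 25.5) + 271.
Solving gives Q = 330 with buyers paying $55 and producers receiving $29.5 (the $25.5 wedge).
Per-meal burden: buyers $17, producers $8.5.
Buyers take the larger share because demand is less price-elastic here (demand slope 1 vs supply slope 2).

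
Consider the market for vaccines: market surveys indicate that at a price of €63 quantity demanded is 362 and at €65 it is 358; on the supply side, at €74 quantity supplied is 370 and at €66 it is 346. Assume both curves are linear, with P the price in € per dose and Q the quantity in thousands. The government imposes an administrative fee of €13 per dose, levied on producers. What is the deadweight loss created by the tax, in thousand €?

Deadweight loss = €101.4 thousand.

Demand slope: (358 − 362)/(65 − 63) = -2, so Qd = 488 − 2P.
Supply slope: (346 − 370)/(66 − 74) = 3, so Qs = 3P + 148.
Without the tax, 488 − 2P = 3P + 148 gives 5P = 340, so P* = €68 and Q* = 352.
With the tax collected from producers, supply shifts: Qs = 3(P − 13) + 148.
Solving gives Q = 336.4 with buyers paying €75.8 and producers receiving €62.8 (the €13 wedge).
Quantity falls by |ΔQ| = |352 − 336.4| = 15.6.
DWL = ½ · t · |ΔQ| = ½ · 13 · 15.6 = €101.4.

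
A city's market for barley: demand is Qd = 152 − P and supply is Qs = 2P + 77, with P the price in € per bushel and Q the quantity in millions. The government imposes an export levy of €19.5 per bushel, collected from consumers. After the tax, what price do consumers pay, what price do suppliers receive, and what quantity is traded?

Consumers pay €38; suppliers receive €18.5; quantity = 114.

Before the tax: set 152 − P = 2P + 77 → P* = €25, Q* = 127.
With the tax collected from consumers, demand (in seller-price terms) shifts: Qd = 152 − (P + 19.5).
Solving gives Q = 114 with consumers paying €38 and suppliers receiving €18.5 (the €19.5 wedge).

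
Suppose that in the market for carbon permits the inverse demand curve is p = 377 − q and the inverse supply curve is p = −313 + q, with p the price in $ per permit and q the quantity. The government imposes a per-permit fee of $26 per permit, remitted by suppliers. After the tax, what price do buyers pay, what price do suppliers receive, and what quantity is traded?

Inverting to q(p) form: qd = 377 − p; qs = p + 313.
Without the tax, 377 − p = p + 313 gives 2p = 64, so p* = $32 and q* = 345.
With the tax collected from suppliers, supply shifts: qs = (p − 26) + 313.
Solving gives q = 332 with buyers paying $45 and suppliers receiving $19 (the $26 wedge).
The less price-elastic side of the market bears the larger share of a per-unit tax.

Buyers pay $45; suppliers receive $19; quantity = 332.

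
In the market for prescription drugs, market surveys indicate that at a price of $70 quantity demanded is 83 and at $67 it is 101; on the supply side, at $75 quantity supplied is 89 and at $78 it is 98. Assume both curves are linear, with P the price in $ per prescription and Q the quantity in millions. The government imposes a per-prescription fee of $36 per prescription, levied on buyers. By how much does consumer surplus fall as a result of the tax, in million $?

Demand slope: (101 − 83)/(67 − 70) = -6, so Qd = 503 − 6P.
Supply slope: (98 − 89)/(78 − 75) = 3, so Qs = 3P − 136.
Without the tax, 503 − 6P = 3P − 136 gives 9P = 639, so P* = $71 and Q* = 77.
With the tax collected from buyers, demand (in seller-price terms) shifts: Qd = 503 − 6(P + 36).
New equilibrium: buyers pay $83, producers receive $47, Q = 5. (Wedge: Pb − Ps = 36.)
ΔCS is the trapezoid between Q = 5 and Q = 77 of height $12: ½ · (77 + 5) · 12 = $492.

Consumer surplus falls by $492 million.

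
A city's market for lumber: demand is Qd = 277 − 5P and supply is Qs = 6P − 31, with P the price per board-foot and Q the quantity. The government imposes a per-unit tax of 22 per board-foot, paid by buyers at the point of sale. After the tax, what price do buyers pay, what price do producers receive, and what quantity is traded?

Without the tax, 277 − 5P = 6P − 31 gives 11P = 308, so P* = 28 and Q* = 137.
With the tax collected from buyers, demand (in seller-price terms) shifts: Qd = 277 − 5(P + 22).
New equilibrium: buyers pay 40, producers receive 18, Q = 77. (Wedge: Pb − Ps = 22.)

Buyers pay 40; producers receive 18; quantity = 77.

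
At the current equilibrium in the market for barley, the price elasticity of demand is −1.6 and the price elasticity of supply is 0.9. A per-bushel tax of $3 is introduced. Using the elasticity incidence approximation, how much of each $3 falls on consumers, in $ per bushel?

Consumers bear ≈ $1.08 per bushel.

Incidence ratio: consumers' share ≈ εs / (εs + |εd|) = 0.9 / (0.9 + 1.6) = 0.36.
So consumers bear ≈ 0.36 × $3 = $1.08; producers bear $1.92.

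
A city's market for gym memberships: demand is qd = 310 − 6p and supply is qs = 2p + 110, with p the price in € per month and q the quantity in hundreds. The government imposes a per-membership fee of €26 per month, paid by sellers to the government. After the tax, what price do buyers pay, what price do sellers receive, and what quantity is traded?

Buyers pay €31.5; sellers receive €5.5; quantity = 121.

Before the tax: set 310 − 6p = 2p + 110 → p* = €25, q* = 160.
With the tax collected from sellers, supply shifts: qs = 2(p − 26) + 110.
Solving gives q = 121 with buyers paying €31.5 and sellers receiving €5.5 (the €26 wedge).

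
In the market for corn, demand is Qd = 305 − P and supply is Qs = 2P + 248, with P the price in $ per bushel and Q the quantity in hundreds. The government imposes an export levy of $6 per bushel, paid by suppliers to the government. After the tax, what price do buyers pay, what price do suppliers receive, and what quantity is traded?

Buyers pay $23; suppliers receive $17; quantity = 282.

Without the tax, 305 − P = 2P + 248 gives 3P = 57, so P* = $19 and Q* = 286.
With the tax collected from suppliers, supply shifts: Qs = 2(P − 6) + 248.
New equilibrium: buyers pay $23, suppliers receive $17, Q = 282. (Wedge: Pb − Ps = 6.)
The less price-elastic side of the market bears the larger share of a per-unit tax.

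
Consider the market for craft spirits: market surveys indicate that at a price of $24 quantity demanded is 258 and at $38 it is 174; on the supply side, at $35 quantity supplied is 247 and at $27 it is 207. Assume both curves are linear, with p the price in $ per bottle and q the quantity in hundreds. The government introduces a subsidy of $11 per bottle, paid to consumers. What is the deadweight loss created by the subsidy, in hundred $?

Demand slope: (174 − 258)/(38 − 24) = -6, so qd = 402 − 6p.
Supply slope: (207 − 247)/(27 − 35) = 5, so qs = 5p + 72.
Before the subsidy: set 402 − 6p = 5p + 72 → p* = $30, q* = 222.
With a per-unit subsidy paid to consumers, each effectively pays p − 11, so demand becomes qd = 402 − 6(p − 11).
New equilibrium: consumers pay $25, sellers receive $36, q = 252. (Wedge: pb − ps = −11.)
Quantity rises by |ΔQ| = |222 − 252| = 30.
DWL = ½ · t · |ΔQ| = ½ · 11 · 30 = $165.

Deadweight loss = $165 hundred.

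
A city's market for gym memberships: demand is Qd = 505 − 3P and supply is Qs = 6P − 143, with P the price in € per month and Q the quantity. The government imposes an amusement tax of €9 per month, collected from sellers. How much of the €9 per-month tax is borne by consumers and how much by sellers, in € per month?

Consumers bear €6 per month; sellers bear €3 per month.

Before the tax: set 505 − 3P = 6P − 143 → P* = €72, Q* = 289.
With the tax collected from sellers, supply shifts: Qs = 6(P − 9) − 143.
Solving gives Q = 271 with consumers paying €78 and sellers receiving €69 (the €9 wedge).
Burden on consumers: €6; on sellers: €3. (They sum to €9.)
The less price-elastic side of the market bears the larger share of a per-unit tax.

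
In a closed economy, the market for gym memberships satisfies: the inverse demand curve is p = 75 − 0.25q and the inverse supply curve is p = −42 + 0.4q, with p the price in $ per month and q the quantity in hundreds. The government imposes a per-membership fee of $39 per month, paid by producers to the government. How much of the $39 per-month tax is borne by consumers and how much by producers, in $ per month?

Consumers bear $15 per month; producers bear $24 per month.

Rewrite in direct form: qd = 300 − 4p and qs = 2.5p + 105.
Before the tax: set 300 − 4p = 2.5p + 105 → p* = $30, q* = 180.
With the tax collected from producers, supply shifts: qs = 2.5(p − 39) + 105.
Solving gives q = 120 with consumers paying $45 and producers receiving $6 (the $39 wedge).
Burden on consumers: $15; on producers: $24. (They sum to $39.)
The less price-elastic side of the market bears the larger share of a per-unit tax.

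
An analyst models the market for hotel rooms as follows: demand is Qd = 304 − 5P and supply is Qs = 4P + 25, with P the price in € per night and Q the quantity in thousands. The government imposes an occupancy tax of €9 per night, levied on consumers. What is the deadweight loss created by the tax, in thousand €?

Without the tax, 304 − 5P = 4P + 25 gives 9P = 279, so P* = €31 and Q* = 149.
With the tax collected from consumers, demand (in seller-price terms) shifts: Qd = 304 − 5(P + 9).
Solving gives Q = 129 with consumers paying €35 and producers receiving €26 (the €9 wedge).
Quantity falls by |ΔQ| = |149 − 129| = 20.
DWL = ½ · t · |ΔQ| = ½ · 9 · 20 = €90.

Deadweight loss = €90 thousand.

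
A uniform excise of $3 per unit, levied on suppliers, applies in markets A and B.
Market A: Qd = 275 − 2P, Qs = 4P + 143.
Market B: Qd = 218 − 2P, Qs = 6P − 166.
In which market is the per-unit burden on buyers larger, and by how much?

Market B, by $0.25.

Market A: pre-tax P* = $22, Q* = 231; post-tax Q = 227; per-unit burden on buyers = $2.
Market B: pre-tax P* = $48, Q* = 122; post-tax Q = 117.5; per-unit burden on buyers = $2.25.
Difference: $2 vs $2.25 → market B is larger by $0.25.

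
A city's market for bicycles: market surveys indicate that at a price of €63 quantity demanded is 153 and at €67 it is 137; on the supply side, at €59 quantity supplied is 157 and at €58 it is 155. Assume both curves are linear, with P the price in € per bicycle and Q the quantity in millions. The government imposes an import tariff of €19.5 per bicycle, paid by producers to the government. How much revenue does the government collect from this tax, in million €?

Demand slope: (137 − 153)/(67 − 63) = -4, so Qd = 405 − 4P.
Supply slope: (155 − 157)/(58 − 59) = 2, so Qs = 2P + 39.
Before the tax: set 405 − 4P = 2P + 39 → P* = €61, Q* = 161.
With the tax collected from producers, supply shifts: Qs = 2(P − 19.5) + 39.
Solving gives Q = 135 with buyers paying €67.5 and producers receiving €48 (the €19.5 wedge).
Revenue = t · Q = 19.5 · 135 = €2632.5.

Tax revenue = €2632.5 million.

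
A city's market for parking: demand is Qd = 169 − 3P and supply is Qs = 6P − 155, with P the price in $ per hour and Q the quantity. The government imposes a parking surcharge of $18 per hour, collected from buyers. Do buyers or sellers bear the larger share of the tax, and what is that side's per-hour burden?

Before the tax: set 169 − 3P = 6P − 155 → P* = $36, Q* = 61.
With the tax collected from buyers, demand (in seller-price terms) shifts: Qd = 169 − 3(P + 18).
Solving gives Q = 25 with buyers paying $48 and sellers receiving $30 (the $18 wedge).
Per-hour burden: buyers $12, sellers $6.
Buyers take the larger share because demand is less price-elastic here (demand slope 3 vs supply slope 6).
The less price-elastic side of the market bears the larger share of a per-unit tax.

Buyers bear the larger share: $12 per hour.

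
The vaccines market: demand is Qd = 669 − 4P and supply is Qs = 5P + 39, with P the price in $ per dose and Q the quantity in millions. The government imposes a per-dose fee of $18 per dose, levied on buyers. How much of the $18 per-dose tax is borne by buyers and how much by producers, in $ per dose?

Buyers bear $10 per dose; producers bear $8 per dose.

Without the tax, 669 − 4P = 5P + 39 gives 9P = 630, so P* = $70 and Q* = 389.
With the tax collected from buyers, demand (in seller-price terms) shifts: Qd = 669 − 4(P + 18).
Solving gives Q = 349 with buyers paying $80 and producers receiving $62 (the $18 wedge).
Burden on buyers: $10; on producers: $8. (They sum to $18.)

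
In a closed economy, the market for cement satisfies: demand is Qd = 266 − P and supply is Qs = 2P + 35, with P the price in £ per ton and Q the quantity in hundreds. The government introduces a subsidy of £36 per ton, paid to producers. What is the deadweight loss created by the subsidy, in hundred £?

Deadweight loss = £432 hundred.

Before the subsidy: set 266 − P = 2P + 35 → P* = £77, Q* = 189.
With a per-unit subsidy paid to producers, each receives P + 36 per unit sold, so supply becomes Qs = 2(P + 36) + 35.
Solving gives Q = 213 with consumers paying £53 and producers receiving £89 (the £36 wedge).
Quantity rises by |ΔQ| = |189 − 213| = 24.
DWL = ½ · t · |ΔQ| = ½ · 36 · 24 = £432.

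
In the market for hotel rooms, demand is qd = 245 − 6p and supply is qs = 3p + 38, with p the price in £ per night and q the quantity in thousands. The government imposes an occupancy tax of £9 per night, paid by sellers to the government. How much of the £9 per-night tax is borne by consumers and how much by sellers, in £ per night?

Consumers bear £3 per night; sellers bear £6 per night.

Without the tax, 245 − 6p = 3p + 38 gives 9p = 207, so p* = £23 and q* = 107.
With the tax collected from sellers, supply shifts: qs = 3(p − 9) + 38.
Solving gives q = 89 with consumers paying £26 and sellers receiving £17 (the £9 wedge).
Burden on consumers: £3; on sellers: £6. (They sum to £9.)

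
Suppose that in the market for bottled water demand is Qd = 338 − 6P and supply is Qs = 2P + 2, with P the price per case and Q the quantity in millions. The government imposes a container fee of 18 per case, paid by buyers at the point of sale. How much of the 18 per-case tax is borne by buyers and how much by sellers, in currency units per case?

Buyers bear 4.5 per case; sellers bear 13.5 per case.

Without the tax, 338 − 6P = 2P + 2 gives 8P = 336, so P* = 42 and Q* = 86.
With the tax collected from buyers, demand (in seller-price terms) shifts: Qd = 338 − 6(P + 18).
Solving gives Q = 59 with buyers paying 46.5 and sellers receiving 28.5 (the 18 wedge).
Burden on buyers: 4.5; on sellers: 13.5. (They sum to 18.)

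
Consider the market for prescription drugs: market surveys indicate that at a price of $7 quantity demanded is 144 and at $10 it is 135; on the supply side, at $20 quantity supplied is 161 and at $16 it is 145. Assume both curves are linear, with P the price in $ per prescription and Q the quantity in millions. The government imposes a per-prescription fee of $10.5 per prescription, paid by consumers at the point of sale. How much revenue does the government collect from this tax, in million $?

Tax revenue = $1165.5 million.

Demand slope: (135 − 144)/(10 − 7) = -3, so Qd = 165 − 3P.
Supply slope: (145 − 161)/(16 − 20) = 4, so Qs = 4P + 81.
Before the tax: set 165 − 3P = 4P + 81 → P* = $12, Q* = 129.
With the tax collected from consumers, demand (in seller-price terms) shifts: Qd = 165 − 3(P + 10.5).
New equilibrium: consumers pay $18, producers receive $7.5, Q = 111. (Wedge: Pb − Ps = 10.5.)
Revenue = t · Q = 10.5 · 111 = $1165.5.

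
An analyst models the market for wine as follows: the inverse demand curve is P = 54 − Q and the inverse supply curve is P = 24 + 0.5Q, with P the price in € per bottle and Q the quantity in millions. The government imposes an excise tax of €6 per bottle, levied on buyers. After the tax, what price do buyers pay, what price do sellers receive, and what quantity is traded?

Buyers pay €38; sellers receive €32; quantity = 16.

Rewrite in direct form: Qd = 54 − P and Qs = 2P − 48.
Without the tax, 54 − P = 2P − 48 gives 3P = 102, so P* = €34 and Q* = 20.
With the tax collected from buyers, demand (in seller-price terms) shifts: Qd = 54 − (P + 6).
New equilibrium: buyers pay €38, sellers receive €32, Q = 16. (Wedge: Pb − Ps = 6.)
The less price-elastic side of the market bears the larger share of a per-unit tax.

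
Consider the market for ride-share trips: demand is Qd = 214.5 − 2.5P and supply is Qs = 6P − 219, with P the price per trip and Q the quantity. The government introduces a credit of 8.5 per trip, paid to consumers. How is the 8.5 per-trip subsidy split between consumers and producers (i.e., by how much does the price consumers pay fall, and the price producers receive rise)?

Before the subsidy: set 214.5 − 2.5P = 6P − 219 → P* = 51, Q* = 87.
With a per-unit subsidy paid to consumers, each effectively pays P − 8.5, so demand becomes Qd = 214.5 − 2.5(P − 8.5).
New equilibrium: consumers pay 45, producers receive 53.5, Q = 102. (Wedge: Pb − Ps = −8.5.)
Gain to consumers: 6; to producers: 2.5. (They sum to 8.5.)

Consumers gain 6 per trip; producers gain 2.5 per trip.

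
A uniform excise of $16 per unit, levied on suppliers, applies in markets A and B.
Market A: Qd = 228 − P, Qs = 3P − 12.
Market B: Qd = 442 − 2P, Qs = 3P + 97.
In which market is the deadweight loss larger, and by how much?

Market A: pre-tax P* = $60, Q* = 168; post-tax Q = 156; deadweight loss = $96.
Market B: pre-tax P* = $69, Q* = 304; post-tax Q = 284.8; deadweight loss = $153.6.
Difference: $96 vs $153.6 → market B is larger by $57.6.

Market B, by $57.6.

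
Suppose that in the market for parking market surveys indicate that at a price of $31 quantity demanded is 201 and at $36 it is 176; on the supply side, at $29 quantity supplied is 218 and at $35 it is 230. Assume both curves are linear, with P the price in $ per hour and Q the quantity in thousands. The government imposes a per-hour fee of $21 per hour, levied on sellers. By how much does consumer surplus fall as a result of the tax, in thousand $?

Demand slope: (176 − 201)/(36 − 31) = -5, so Qd = 356 − 5P.
Supply slope: (230 − 218)/(35 − 29) = 2, so Qs = 2P + 160.
Before the tax: set 356 − 5P = 2P + 160 → P* = $28, Q* = 216.
With the tax collected from sellers, supply shifts: Qs = 2(P − 21) + 160.
Solving gives Q = 186 with buyers paying $34 and sellers receiving $13 (the $21 wedge).
ΔCS is the trapezoid between Q = 186 and Q = 216 of height $6: ½ · (216 + 186) · 6 = $1206.

Consumer surplus falls by $1206 thousand.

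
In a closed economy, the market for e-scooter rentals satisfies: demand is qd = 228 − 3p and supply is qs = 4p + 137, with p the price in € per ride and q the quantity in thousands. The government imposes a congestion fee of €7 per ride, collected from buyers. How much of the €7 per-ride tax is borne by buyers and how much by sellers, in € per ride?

Before the tax: set 228 − 3p = 4p + 137 → p* = €13, q* = 189.
With the tax collected from buyers, demand (in seller-price terms) shifts: qd = 228 − 3(p + 7).
Solving gives q = 177 with buyers paying €17 and sellers receiving €10 (the €7 wedge).
Burden on buyers: €4; on sellers: €3. (They sum to €7.)

Buyers bear €4 per ride; sellers bear €3 per ride.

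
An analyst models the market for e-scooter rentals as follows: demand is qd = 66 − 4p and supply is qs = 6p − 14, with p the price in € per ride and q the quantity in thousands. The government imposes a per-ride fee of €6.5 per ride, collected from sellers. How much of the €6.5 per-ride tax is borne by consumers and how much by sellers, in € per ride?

Without the tax, 66 − 4p = 6p − 14 gives 10p = 80, so p* = €8 and q* = 34.
With the tax collected from sellers, supply shifts: qs = 6(p − 6.5) − 14.
New equilibrium: consumers pay €11.9, sellers receive €5.4, q = 18.4. (Wedge: pb − ps = 6.5.)
Burden on consumers: €3.9; on sellers: €2.6. (They sum to €6.5.)
The less price-elastic side of the market bears the larger share of a per-unit tax.

Consumers bear €3.9 per ride; sellers bear €2.6 per ride.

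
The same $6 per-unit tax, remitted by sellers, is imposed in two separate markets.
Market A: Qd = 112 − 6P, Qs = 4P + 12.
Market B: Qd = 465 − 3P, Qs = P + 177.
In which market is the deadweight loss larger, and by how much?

Market A: pre-tax P* = $10, Q* = 52; post-tax Q = 37.6; deadweight loss = $43.2.
Market B: pre-tax P* = $72, Q* = 249; post-tax Q = 244.5; deadweight loss = $13.5.
Difference: $43.2 vs $13.5 → market A is larger by $29.7.

Market A, by $29.7.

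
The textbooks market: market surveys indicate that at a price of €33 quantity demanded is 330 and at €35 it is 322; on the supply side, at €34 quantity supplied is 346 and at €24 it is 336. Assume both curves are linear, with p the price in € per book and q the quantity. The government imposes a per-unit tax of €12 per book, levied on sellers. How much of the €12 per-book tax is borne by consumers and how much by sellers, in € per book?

Demand slope: (322 − 330)/(35 − 33) = -4, so qd = 462 − 4p.
Supply slope: (336 − 346)/(24 − 34) = 1, so qs = p + 312.
Without the tax, 462 − 4p = p + 312 gives 5p = 150, so p* = €30 and q* = 342.
With the tax collected from sellers, supply shifts: qs = (p − 12) + 312.
Solving gives q = 332.4 with consumers paying €32.4 and sellers receiving €20.4 (the €12 wedge).
Burden on consumers: €2.4; on sellers: €9.6. (They sum to €12.)
The less price-elastic side of the market bears the larger share of a per-unit tax.

Consumers bear €2.4 per book; sellers bear €9.6 per book.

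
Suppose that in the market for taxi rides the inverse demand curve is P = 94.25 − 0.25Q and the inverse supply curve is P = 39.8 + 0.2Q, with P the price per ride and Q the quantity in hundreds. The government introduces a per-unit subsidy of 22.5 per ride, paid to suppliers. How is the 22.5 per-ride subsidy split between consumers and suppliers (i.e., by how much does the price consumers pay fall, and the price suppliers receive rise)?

Consumers gain 12.5 per ride; suppliers gain 10 per ride.

Inverting to Q(P) form: Qd = 377 − 4P; Qs = 5P − 199.
Without the subsidy, 377 − 4P = 5P − 199 gives 9P = 576, so P* = 64 and Q* = 121.
With a per-unit subsidy paid to suppliers, each receives P + 22.5 per unit sold, so supply becomes Qs = 5(P + 22.5) − 199.
Solving gives Q = 171 with consumers paying 51.5 and suppliers receiving 74 (the 22.5 wedge).
Gain to consumers: 12.5; to suppliers: 10. (They sum to 22.5.)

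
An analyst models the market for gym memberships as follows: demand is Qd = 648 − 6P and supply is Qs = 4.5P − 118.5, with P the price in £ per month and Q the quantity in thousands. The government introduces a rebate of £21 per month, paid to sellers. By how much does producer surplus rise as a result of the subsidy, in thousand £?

Producer surplus rises by £2844 thousand.

Before the subsidy: set 648 − 6P = 4.5P − 118.5 → P* = £73, Q* = 210.
With a per-unit subsidy paid to sellers, each receives P + 21 per unit sold, so supply becomes Qs = 4.5(P + 21) − 118.5.
Solving gives Q = 264 with consumers paying £64 and sellers receiving £85 (the £21 wedge).
ΔPS is the trapezoid between Q = 264 and Q = 210 of height £12: ½ · (210 + 264) · 12 = £2844.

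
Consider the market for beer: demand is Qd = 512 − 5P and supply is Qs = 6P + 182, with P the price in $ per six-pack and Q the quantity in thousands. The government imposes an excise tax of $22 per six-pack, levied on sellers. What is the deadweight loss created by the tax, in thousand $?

Deadweight loss = $660 thousand.

Before the tax: set 512 − 5P = 6P + 182 → P* = $30, Q* = 362.
With the tax collected from sellers, supply shifts: Qs = 6(P − 22) + 182.
Solving gives Q = 302 with consumers paying $42 and sellers receiving $20 (the $22 wedge).
Quantity falls by |ΔQ| = |362 − 302| = 60.
DWL = ½ · t · |ΔQ| = ½ · 22 · 60 = $660.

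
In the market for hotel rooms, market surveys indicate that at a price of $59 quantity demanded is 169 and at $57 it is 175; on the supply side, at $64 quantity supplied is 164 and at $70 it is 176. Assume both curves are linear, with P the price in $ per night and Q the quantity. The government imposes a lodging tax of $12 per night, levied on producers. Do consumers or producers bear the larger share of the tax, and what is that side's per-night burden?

Demand slope: (175 − 169)/(57 − 59) = -3, so Qd = 346 − 3P.
Supply slope: (176 − 164)/(70 − 64) = 2, so Qs = 2P + 36.
Before the tax: set 346 − 3P = 2P + 36 → P* = $62, Q* = 160.
With the tax collected from producers, supply shifts: Qs = 2(P − 12) + 36.
Solving gives Q = 145.6 with consumers paying $66.8 and producers receiving $54.8 (the $12 wedge).
Per-night burden: consumers $4.8, producers $7.2.
Producers take the larger share because supply is less price-elastic here (demand slope 3 vs supply slope 2).

Producers bear the larger share: $7.2 per night.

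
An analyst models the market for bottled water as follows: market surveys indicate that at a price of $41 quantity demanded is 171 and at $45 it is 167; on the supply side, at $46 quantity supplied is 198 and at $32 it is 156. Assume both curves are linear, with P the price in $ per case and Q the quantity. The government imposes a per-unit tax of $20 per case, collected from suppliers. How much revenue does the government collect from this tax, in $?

Tax revenue = $3180.

Demand slope: (167 − 171)/(45 − 41) = -1, so Qd = 212 − P.
Supply slope: (156 − 198)/(32 − 46) = 3, so Qs = 3P + 60.
Before the tax: set 212 − P = 3P + 60 → P* = $38, Q* = 174.
With the tax collected from suppliers, supply shifts: Qs = 3(P − 20) + 60.
New equilibrium: consumers pay $53, suppliers receive $33, Q = 159. (Wedge: Pb − Ps = 20.)
Revenue = t · Q = 20 · 159 = $3180.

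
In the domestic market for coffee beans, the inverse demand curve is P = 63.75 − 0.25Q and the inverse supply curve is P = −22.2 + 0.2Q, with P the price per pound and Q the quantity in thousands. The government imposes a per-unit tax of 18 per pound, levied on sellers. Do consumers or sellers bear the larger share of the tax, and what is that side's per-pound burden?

Rewrite in direct form: Qd = 255 − 4P and Qs = 5P + 111.
Before the tax: set 255 − 4P = 5P + 111 → P* = 16, Q* = 191.
With the tax collected from sellers, supply shifts: Qs = 5(P − 18) + 111.
Solving gives Q = 151 with consumers paying 26 and sellers receiving 8 (the 18 wedge).
Per-pound burden: consumers 10, sellers 8.
Consumers take the larger share because demand is less price-elastic here (demand slope 4 vs supply slope 5).
The less price-elastic side of the market bears the larger share of a per-unit tax.

Consumers bear the larger share: 10 per pound.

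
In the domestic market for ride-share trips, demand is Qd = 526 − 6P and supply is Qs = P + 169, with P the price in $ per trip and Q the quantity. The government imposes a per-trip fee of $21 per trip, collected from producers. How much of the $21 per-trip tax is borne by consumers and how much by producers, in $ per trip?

Without the tax, 526 − 6P = P + 169 gives 7P = 357, so P* = $51 and Q* = 220.
With the tax collected from producers, supply shifts: Qs = (P − 21) + 169.
Solving gives Q = 202 with consumers paying $54 and producers receiving $33 (the $21 wedge).
Burden on consumers: $3; on producers: $18. (They sum to $21.)
The less price-elastic side of the market bears the larger share of a per-unit tax.

Consumers bear $3 per trip; producers bear $18 per trip.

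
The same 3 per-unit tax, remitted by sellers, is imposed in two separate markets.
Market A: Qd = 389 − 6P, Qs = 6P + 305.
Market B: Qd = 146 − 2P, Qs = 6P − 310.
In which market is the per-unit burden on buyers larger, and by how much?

Market B, by 0.75.

Market A: pre-tax P* = 7, Q* = 347; post-tax Q = 338; per-unit burden on buyers = 1.5.
Market B: pre-tax P* = 57, Q* = 32; post-tax Q = 27.5; per-unit burden on buyers = 2.25.
Difference: 1.5 vs 2.25 → market B is larger by 0.75.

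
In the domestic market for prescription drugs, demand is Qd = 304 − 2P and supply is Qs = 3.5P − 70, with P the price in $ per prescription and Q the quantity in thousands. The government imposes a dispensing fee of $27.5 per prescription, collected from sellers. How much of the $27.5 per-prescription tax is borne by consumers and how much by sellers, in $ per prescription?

Consumers bear $17.5 per prescription; sellers bear $10 per prescription.

Before the tax: set 304 − 2P = 3.5P − 70 → P* = $68, Q* = 168.
With the tax collected from sellers, supply shifts: Qs = 3.5(P − 27.5) − 70.
Solving gives Q = 133 with consumers paying $85.5 and sellers receiving $58 (the $27.5 wedge).
Burden on consumers: $17.5; on sellers: $10. (They sum to $27.5.)
The less price-elastic side of the market bears the larger share of a per-unit tax.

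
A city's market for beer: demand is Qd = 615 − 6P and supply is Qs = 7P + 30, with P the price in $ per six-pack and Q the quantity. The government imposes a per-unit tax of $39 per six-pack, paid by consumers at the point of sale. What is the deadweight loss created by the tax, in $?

Deadweight loss = $2457.

Before the tax: set 615 − 6P = 7P + 30 → P* = $45, Q* = 345.
With the tax collected from consumers, demand (in seller-price terms) shifts: Qd = 615 − 6(P + 39).
New equilibrium: consumers pay $66, producers receive $27, Q = 219. (Wedge: Pb − Ps = 39.)
Quantity falls by |ΔQ| = |345 − 219| = 126.
DWL = ½ · t · |ΔQ| = ½ · 39 · 126 = $2457.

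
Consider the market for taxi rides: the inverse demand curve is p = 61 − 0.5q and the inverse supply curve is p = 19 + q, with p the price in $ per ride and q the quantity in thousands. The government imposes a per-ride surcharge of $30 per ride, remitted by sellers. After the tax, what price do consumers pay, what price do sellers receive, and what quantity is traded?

Rewrite in direct form: qd = 122 − 2p and qs = p − 19.
Without the tax, 122 − 2p = p − 19 gives 3p = 141, so p* = $47 and q* = 28.
With the tax collected from sellers, supply shifts: qs = (p − 30) − 19.
Solving gives q = 8 with consumers paying $57 and sellers receiving $27 (the $30 wedge).

Consumers pay $57; sellers receive $27; quantity = 8.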